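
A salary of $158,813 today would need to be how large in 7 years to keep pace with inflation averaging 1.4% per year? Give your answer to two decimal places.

Cumulative price-level factor: (1+1.4%)^7 ≈ 1.1022133959.
Multiplying $158,813 by the price-level factor gives the future nominal sum.

$175,045.82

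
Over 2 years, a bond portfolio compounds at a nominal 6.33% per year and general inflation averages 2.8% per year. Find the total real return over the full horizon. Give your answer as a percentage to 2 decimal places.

6.99%

The annual real rate is (1+6.33%)/(1+2.8%) − 1 = 3.4339%.
Compounded over 2 years: (1 + 0.034339)^2 − 1 ≈ 0.06986.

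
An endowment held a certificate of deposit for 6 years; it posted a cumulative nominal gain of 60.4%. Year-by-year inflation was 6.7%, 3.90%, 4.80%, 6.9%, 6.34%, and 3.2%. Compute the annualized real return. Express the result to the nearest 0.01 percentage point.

2.75%

Cumulative inflation factor: 1.067 × 1.0390 × 1.0480 × 1.069 × 1.0634 × 1.032 ≈ 1.36300.
Nominal growth factor: 1.60400. Real growth factor = 1.60400 / 1.36300 ≈ 1.17682.
Annualized: 1.17682^(1/6) − 1 ≈ 0.02751.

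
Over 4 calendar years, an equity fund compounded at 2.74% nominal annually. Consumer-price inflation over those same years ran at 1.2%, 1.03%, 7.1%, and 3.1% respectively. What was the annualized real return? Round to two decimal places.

Cumulative inflation factor: 1.012 × 1.0103 × 1.071 × 1.031 ≈ 1.12896.
Nominal growth factor: 1.11419. Real growth factor = 1.11419 / 1.12896 ≈ 0.98691.
Annualized: 0.98691^(1/4) − 1 ≈ -0.00329.

-0.33%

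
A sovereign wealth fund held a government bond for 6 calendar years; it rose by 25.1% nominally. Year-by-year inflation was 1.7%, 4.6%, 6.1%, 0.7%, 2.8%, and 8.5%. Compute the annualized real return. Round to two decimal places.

-0.22%

Cumulative inflation factor: 1.017 × 1.046 × 1.061 × 1.007 × 1.028 × 1.085 ≈ 1.26771.
Nominal growth factor: 1.25100. Real growth factor = 1.25100 / 1.26771 ≈ 0.98682.
Annualized: 0.98682^(1/6) − 1 ≈ -0.00221.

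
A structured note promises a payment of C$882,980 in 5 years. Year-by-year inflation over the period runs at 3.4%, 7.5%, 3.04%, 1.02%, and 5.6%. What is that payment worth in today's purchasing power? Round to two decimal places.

C$722,677.83

Price-level factor over 5 years: 1.034 × 1.075 × 1.0304 × 1.0102 × 1.056 ≈ 1.2218169210.
Purchasing power today: C$882,980 divided by that factor.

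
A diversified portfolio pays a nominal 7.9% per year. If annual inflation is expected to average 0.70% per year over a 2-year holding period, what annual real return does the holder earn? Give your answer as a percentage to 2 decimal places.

With constant rates the annual real return is the same each year: (1+7.9%)/(1+0.70%) − 1 = 0.07150.

7.15%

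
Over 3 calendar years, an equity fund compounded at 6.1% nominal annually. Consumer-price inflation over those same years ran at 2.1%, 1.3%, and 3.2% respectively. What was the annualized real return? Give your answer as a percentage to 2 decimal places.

3.82%

Cumulative inflation factor: 1.021 × 1.013 × 1.032 ≈ 1.06737.
Nominal growth factor: 1.19439. Real growth factor = 1.19439 / 1.06737 ≈ 1.11900.
Annualized: 1.11900^(1/3) − 1 ≈ 0.03819.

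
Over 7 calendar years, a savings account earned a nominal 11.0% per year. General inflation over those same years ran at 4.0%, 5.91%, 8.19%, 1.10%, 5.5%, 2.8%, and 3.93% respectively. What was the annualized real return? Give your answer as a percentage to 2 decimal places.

6.25%

Cumulative inflation factor: 1.040 × 1.0591 × 1.0819 × 1.0110 × 1.055 × 1.028 × 1.0393 ≈ 1.35799.
Nominal growth factor: 2.07616. Real growth factor = 2.07616 / 1.35799 ≈ 1.52885.
Annualized: 1.52885^(1/7) − 1 ≈ 0.06252.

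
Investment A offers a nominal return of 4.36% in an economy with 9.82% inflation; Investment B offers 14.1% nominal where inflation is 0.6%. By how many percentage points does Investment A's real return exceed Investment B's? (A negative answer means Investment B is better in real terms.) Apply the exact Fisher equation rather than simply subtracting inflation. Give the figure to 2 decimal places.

Investment A real return: 1.0436/1.0982 − 1 = -4.972%.
Investment B real return: 1.141/1.006 − 1 = 13.419%.
Difference: -4.972 − 13.419 = -18.391 pp.

-18.39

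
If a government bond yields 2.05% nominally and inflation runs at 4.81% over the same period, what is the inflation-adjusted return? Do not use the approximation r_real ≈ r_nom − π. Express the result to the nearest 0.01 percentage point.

Real return via the Fisher equation: (1 + 2.05%)/(1 + 4.81%) − 1 = 1.0205/1.0481 − 1 ≈ -0.02633.

-2.63%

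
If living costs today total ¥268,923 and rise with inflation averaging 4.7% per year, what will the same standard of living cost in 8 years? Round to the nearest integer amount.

Cumulative price-level factor: (1+4.7%)^8 ≈ 1.4440208149.
Multiplying ¥268,923 by the price-level factor gives the future nominal sum.

¥388,330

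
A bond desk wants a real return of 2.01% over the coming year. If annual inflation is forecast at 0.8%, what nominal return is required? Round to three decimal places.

2.826%

By the Fisher equation, 1 + r_nom = (1 + 2.01%)(1 + 0.8%) = 1.0201 × 1.008 = 1.0282608.
So r_nom = 2.82608%.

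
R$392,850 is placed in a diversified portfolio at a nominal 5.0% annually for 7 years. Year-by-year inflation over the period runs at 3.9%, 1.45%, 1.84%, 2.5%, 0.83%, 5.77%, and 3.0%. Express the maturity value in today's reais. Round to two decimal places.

Nominal value at maturity: R$392,850 × (1 + 5.0%)^7 ≈ R$552,779.40.
Price-level factor over 7 years: 1.039 × 1.0145 × 1.0184 × 1.025 × 1.0083 × 1.0577 × 1.030 ≈ 1.2086466460.
Dividing the nominal maturity value by the price-level factor gives the value in today's money.

R$457,354.02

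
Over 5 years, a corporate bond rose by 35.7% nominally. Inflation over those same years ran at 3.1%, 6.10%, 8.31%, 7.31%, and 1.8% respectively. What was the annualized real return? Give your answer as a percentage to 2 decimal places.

Cumulative inflation factor: 1.031 × 1.0610 × 1.0831 × 1.0731 × 1.018 ≈ 1.29429.
Nominal growth factor: 1.35700. Real growth factor = 1.35700 / 1.29429 ≈ 1.04845.
Annualized: 1.04845^(1/5) − 1 ≈ 0.00951.

0.95%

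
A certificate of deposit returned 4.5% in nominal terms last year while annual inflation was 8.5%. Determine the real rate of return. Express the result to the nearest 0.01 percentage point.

Real return via the Fisher equation: (1 + 4.5%)/(1 + 8.5%) − 1 = 1.045/1.085 − 1 ≈ -0.03687.

-3.69%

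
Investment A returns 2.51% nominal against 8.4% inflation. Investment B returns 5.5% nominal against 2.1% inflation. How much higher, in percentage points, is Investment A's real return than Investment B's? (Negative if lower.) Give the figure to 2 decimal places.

-8.76

Investment A real return: 1.0251/1.084 − 1 = -5.434%.
Investment B real return: 1.055/1.021 − 1 = 3.330%.
Difference: -5.434 − 3.330 = -8.764 pp.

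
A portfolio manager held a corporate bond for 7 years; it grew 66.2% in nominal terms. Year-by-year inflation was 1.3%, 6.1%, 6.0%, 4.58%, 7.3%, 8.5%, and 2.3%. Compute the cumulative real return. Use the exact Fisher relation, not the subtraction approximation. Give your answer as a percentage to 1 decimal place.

Cumulative inflation factor: 1.013 × 1.061 × 1.060 × 1.0458 × 1.073 × 1.085 × 1.023 ≈ 1.41901.
Nominal growth factor: 1.66200. Real growth factor = 1.66200 / 1.41901 ≈ 1.17124.
Total real return ≈ 17.1242%.

17.1%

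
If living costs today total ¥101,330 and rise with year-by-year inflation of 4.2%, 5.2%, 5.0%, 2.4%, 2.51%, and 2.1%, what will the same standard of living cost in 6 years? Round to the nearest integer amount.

Cumulative price-level factor: 1.042 × 1.052 × 1.050 × 1.024 × 1.0251 × 1.021 ≈ 1.2335725312.
The nominal amount required is ¥101,330 scaled up by that factor.

¥124,998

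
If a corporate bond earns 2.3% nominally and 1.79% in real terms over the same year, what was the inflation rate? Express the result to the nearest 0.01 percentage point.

0.50%

From (1+r_nom) = (1+r_real)(1+π), we get 1+π = (1 + 2.3%)/(1 + 1.79%) = 1.023/1.0179 ≈ 1.00501.
So π ≈ 0.5010%.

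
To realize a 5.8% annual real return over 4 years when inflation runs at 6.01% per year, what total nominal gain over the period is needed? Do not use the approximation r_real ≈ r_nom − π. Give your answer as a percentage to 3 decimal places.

Required annual nominal rate: (1+5.8%)(1+6.01%) − 1 = 12.15858%.
Cumulative over 4 years: (1 + 0.1215858)^4 − 1 ≈ 0.58245.

58.245%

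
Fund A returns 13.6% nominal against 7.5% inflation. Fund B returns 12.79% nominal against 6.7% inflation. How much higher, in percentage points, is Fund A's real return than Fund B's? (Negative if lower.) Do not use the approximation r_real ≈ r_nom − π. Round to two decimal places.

-0.03

Fund A real return: 1.136/1.075 − 1 = 5.674%.
Fund B real return: 1.1279/1.067 − 1 = 5.708%.
Difference: 5.674 − 5.708 = -0.034 pp.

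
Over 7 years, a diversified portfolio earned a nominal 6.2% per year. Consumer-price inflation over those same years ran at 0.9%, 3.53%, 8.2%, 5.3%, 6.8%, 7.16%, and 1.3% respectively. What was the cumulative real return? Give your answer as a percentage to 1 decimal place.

10.4%

Cumulative inflation factor: 1.009 × 1.0353 × 1.082 × 1.053 × 1.068 × 1.0716 × 1.013 ≈ 1.37983.
Nominal growth factor: 1.52360. Real growth factor = 1.52360 / 1.37983 ≈ 1.10419.
Total real return ≈ 10.4194%.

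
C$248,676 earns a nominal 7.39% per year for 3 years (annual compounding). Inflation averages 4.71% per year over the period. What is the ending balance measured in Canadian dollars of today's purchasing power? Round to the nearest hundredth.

C$268,263.09

Nominal value at maturity: C$248,676 × (1 + 7.39%)^3 ≈ C$307,982.05.
Price-level factor over 3 years: (1 + 4.71%)^3 ≈ 1.1480597171.
Dividing the nominal maturity value by the price-level factor gives the value in today's money.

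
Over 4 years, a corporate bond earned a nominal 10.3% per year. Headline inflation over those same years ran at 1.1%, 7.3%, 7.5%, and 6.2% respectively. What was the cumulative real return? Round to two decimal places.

19.51%

Cumulative inflation factor: 1.011 × 1.073 × 1.075 × 1.062 ≈ 1.23847.
Nominal growth factor: 1.48014. Real growth factor = 1.48014 / 1.23847 ≈ 1.19514.
Total real return ≈ 19.5138%.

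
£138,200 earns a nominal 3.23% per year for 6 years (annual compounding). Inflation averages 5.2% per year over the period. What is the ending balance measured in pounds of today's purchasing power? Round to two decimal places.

Nominal value at maturity: £138,200 × (1 + 3.23%)^6 ≈ £167,241.33.
Price-level factor over 6 years: (1 + 5.2%)^6 ≈ 1.3554841352.
The maturity value deflated by that factor is the answer in today's purchasing power.

£123,381.25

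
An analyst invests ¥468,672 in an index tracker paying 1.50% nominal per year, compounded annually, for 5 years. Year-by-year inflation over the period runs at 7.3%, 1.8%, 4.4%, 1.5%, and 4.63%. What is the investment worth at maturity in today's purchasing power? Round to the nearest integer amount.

Nominal value at maturity: ¥468,672 × (1 + 1.50%)^5 ≈ ¥504,893.
Price-level factor over 5 years: 1.073 × 1.018 × 1.044 × 1.015 × 1.0463 ≈ 1.2110728445.
The maturity value deflated by that factor is the answer in today's purchasing power.

¥416,897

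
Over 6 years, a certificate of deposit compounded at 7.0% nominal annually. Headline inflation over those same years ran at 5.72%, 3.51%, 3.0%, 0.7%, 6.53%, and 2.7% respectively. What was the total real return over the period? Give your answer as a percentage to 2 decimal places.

Cumulative inflation factor: 1.0572 × 1.0351 × 1.030 × 1.007 × 1.0653 × 1.027 ≈ 1.24179.
Nominal growth factor: 1.50073. Real growth factor = 1.50073 / 1.24179 ≈ 1.20852.
Total real return ≈ 20.8521%.

20.85%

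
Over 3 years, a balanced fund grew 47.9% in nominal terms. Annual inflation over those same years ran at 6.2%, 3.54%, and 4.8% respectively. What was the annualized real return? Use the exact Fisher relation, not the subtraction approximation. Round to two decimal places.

Cumulative inflation factor: 1.062 × 1.0354 × 1.048 ≈ 1.15238.
Nominal growth factor: 1.47900. Real growth factor = 1.47900 / 1.15238 ≈ 1.28344.
Annualized: 1.28344^(1/3) − 1 ≈ 0.08674.

8.67%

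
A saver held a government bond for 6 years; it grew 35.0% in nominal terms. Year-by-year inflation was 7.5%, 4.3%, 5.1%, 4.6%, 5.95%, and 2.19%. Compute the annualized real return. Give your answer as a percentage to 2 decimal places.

Cumulative inflation factor: 1.075 × 1.043 × 1.051 × 1.046 × 1.0595 × 1.0219 ≈ 1.33456.
Nominal growth factor: 1.35000. Real growth factor = 1.35000 / 1.33456 ≈ 1.01157.
Annualized: 1.01157^(1/6) − 1 ≈ 0.00192.

0.19%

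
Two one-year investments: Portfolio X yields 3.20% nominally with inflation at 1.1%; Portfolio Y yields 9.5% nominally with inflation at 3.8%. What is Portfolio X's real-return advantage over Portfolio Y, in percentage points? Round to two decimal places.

-3.41

Portfolio X real return: 1.0320/1.011 − 1 = 2.077%.
Portfolio Y real return: 1.095/1.038 − 1 = 5.491%.
Difference: 2.077 − 5.491 = -3.414 pp.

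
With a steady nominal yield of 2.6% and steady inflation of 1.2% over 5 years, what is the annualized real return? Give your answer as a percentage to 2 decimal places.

1.38%

With constant rates the annual real return is the same each year: (1+2.6%)/(1+1.2%) − 1 = 0.01383.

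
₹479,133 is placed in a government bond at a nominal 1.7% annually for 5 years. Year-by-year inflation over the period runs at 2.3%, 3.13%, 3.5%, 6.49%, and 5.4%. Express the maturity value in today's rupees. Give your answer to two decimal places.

₹425,314.72

Nominal value at maturity: ₹479,133 × (1 + 1.7%)^5 ≈ ₹521,267.74.
Price-level factor over 5 years: 1.023 × 1.0313 × 1.035 × 1.0649 × 1.054 ≈ 1.2256047605.
The maturity value deflated by that factor is the answer in today's purchasing power.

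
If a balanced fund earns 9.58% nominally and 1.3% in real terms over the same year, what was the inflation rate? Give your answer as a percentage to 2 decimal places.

8.17%

From (1+r_nom) = (1+r_real)(1+π), we get 1+π = (1 + 9.58%)/(1 + 1.3%) = 1.0958/1.013 ≈ 1.08174.
So π ≈ 8.1737%.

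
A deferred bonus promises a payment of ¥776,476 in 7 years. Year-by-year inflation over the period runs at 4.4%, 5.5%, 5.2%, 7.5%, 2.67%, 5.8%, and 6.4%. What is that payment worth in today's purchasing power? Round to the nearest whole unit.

¥539,362

Price-level factor over 7 years: 1.044 × 1.055 × 1.052 × 1.075 × 1.0267 × 1.058 × 1.064 ≈ 1.4396204925.
Purchasing power today: ¥776,476 divided by that factor.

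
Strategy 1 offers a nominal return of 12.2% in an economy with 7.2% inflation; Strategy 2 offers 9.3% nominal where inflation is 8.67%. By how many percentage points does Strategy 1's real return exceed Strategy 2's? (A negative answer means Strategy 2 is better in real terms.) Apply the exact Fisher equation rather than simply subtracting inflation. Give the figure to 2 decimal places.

Strategy 1 real return: 1.122/1.072 − 1 = 4.664%.
Strategy 2 real return: 1.093/1.0867 − 1 = 0.580%.
Difference: 4.664 − 0.580 = 4.084 pp.

4.08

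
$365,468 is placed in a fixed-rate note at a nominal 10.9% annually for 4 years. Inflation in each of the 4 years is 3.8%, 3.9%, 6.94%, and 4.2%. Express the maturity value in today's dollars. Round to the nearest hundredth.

Nominal value at maturity: $365,468 × (1 + 10.9%)^4 ≈ $552,809.56.
Price-level factor over 4 years: 1.038 × 1.039 × 1.0694 × 1.042 ≈ 1.2017684541.
The maturity value deflated by that factor is the answer in today's purchasing power.

$459,996.73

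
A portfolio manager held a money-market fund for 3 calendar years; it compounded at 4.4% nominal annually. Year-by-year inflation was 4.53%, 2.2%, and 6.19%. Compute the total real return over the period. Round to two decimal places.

0.31%

Cumulative inflation factor: 1.0453 × 1.022 × 1.0619 ≈ 1.13442.
Nominal growth factor: 1.13789. Real growth factor = 1.13789 / 1.13442 ≈ 1.00306.
Total real return ≈ 0.3058%.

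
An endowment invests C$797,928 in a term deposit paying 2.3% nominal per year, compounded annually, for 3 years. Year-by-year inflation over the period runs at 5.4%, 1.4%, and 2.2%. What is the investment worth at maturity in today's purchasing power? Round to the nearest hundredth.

Nominal value at maturity: C$797,928 × (1 + 2.3%)^3 ≈ C$854,261.05.
Price-level factor over 3 years: 1.054 × 1.014 × 1.022 = 1.092268632.
The maturity value deflated by that factor is the answer in today's purchasing power.

C$782,097.94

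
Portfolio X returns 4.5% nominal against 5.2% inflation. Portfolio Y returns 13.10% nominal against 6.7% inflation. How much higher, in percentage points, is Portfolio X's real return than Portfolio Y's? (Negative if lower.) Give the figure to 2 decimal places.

Portfolio X real return: 1.045/1.052 − 1 = -0.665%.
Portfolio Y real return: 1.1310/1.067 − 1 = 5.998%.
Difference: -0.665 − 5.998 = -6.663 pp.

-6.66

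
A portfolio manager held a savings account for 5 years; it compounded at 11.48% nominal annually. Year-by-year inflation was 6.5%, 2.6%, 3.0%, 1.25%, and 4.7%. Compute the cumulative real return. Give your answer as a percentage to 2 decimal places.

Cumulative inflation factor: 1.065 × 1.026 × 1.030 × 1.0125 × 1.047 ≈ 1.19310.
Nominal growth factor: 1.72181. Real growth factor = 1.72181 / 1.19310 ≈ 1.44314.
Total real return ≈ 44.3141%.

44.31%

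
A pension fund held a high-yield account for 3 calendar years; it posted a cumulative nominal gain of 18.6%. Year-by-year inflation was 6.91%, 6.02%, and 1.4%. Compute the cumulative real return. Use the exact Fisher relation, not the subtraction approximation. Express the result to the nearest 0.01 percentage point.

Cumulative inflation factor: 1.0691 × 1.0602 × 1.014 ≈ 1.14933.
Nominal growth factor: 1.18600. Real growth factor = 1.18600 / 1.14933 ≈ 1.03191.
Total real return ≈ 3.1907%.

3.19%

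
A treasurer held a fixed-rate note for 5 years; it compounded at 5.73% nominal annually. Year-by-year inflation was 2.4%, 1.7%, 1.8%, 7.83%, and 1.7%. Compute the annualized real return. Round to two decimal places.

2.59%

Cumulative inflation factor: 1.024 × 1.017 × 1.018 × 1.0783 × 1.017 ≈ 1.16260.
Nominal growth factor: 1.32127. Real growth factor = 1.32127 / 1.16260 ≈ 1.13648.
Annualized: 1.13648^(1/5) − 1 ≈ 0.02592.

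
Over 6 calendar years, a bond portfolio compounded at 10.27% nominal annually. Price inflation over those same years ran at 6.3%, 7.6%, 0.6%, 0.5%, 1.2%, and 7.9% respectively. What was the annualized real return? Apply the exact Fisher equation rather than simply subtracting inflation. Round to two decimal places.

6.07%

Cumulative inflation factor: 1.063 × 1.076 × 1.006 × 1.005 × 1.012 × 1.079 ≈ 1.26273.
Nominal growth factor: 1.79781. Real growth factor = 1.79781 / 1.26273 ≈ 1.42375.
Annualized: 1.42375^(1/6) − 1 ≈ 0.06065.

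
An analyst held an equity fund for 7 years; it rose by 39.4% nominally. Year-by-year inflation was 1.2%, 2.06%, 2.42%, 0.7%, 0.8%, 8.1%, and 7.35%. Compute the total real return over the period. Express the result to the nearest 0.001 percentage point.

Cumulative inflation factor: 1.012 × 1.0206 × 1.0242 × 1.007 × 1.008 × 1.081 × 1.0735 ≈ 1.24606.
Nominal growth factor: 1.39400. Real growth factor = 1.39400 / 1.24606 ≈ 1.11873.
Total real return ≈ 11.8727%.

11.873%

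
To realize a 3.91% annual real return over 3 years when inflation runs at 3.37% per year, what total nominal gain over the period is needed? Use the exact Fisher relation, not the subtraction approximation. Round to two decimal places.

23.92%

Required annual nominal rate: (1+3.91%)(1+3.37%) − 1 = 7.411767%.
Cumulative over 3 years: (1 + 0.07411767)^3 − 1 ≈ 0.23924.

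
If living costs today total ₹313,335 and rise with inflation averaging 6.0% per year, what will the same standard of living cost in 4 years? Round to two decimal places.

₹395,578.22

Cumulative price-level factor: (1+6.0%)^4 = 1.26247696.
Multiplying ₹313,335 by the price-level factor gives the future nominal sum.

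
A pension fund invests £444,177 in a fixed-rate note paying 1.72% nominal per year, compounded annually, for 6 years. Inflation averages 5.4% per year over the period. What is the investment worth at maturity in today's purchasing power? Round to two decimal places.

£358,881.04

Nominal value at maturity: £444,177 × (1 + 1.72%)^6 ≈ £492,032.94.
Price-level factor over 6 years: (1 + 5.4%)^6 ≈ 1.3710196056.
The maturity value deflated by that factor is the answer in today's purchasing power.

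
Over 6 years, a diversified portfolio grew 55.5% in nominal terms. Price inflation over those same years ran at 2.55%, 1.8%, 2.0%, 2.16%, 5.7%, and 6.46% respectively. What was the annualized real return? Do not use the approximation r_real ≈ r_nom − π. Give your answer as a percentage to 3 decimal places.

Cumulative inflation factor: 1.0255 × 1.018 × 1.020 × 1.0216 × 1.057 × 1.0646 ≈ 1.22413.
Nominal growth factor: 1.55500. Real growth factor = 1.55500 / 1.22413 ≈ 1.27029.
Annualized: 1.27029^(1/6) − 1 ≈ 0.04068.

4.068%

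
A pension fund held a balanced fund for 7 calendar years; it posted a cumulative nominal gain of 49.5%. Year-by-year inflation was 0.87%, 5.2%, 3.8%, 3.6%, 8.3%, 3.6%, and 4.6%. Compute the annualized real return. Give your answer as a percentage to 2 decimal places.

1.58%

Cumulative inflation factor: 1.0087 × 1.052 × 1.038 × 1.036 × 1.083 × 1.036 × 1.046 ≈ 1.33923.
Nominal growth factor: 1.49500. Real growth factor = 1.49500 / 1.33923 ≈ 1.11631.
Annualized: 1.11631^(1/7) − 1 ≈ 0.01584.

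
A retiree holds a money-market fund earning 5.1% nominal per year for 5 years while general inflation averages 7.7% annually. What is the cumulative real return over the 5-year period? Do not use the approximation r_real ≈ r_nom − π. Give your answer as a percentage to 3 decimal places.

The annual real rate is (1+5.1%)/(1+7.7%) − 1 = -2.4141%.
Compounded over 5 years: (1 + -0.024141)^5 − 1 ≈ -0.11502.

-11.502%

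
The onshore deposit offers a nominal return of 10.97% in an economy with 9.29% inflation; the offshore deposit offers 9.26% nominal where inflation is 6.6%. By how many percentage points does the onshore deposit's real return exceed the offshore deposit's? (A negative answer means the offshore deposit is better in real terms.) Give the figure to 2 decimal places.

-0.96

The onshore deposit real return: 1.1097/1.0929 − 1 = 1.537%.
The offshore deposit real return: 1.0926/1.066 − 1 = 2.495%.
Difference: 1.537 − 2.495 = -0.958 pp.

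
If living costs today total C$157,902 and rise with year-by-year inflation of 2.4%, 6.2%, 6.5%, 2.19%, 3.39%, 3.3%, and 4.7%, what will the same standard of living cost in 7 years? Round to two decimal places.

Cumulative price-level factor: 1.024 × 1.062 × 1.065 × 1.0219 × 1.0339 × 1.033 × 1.047 ≈ 1.3234514644.
Multiplying C$157,902 by the price-level factor gives the future nominal sum.

C$208,975.63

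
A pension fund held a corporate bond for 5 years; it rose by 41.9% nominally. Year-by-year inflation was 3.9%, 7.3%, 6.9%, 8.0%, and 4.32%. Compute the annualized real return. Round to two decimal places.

Cumulative inflation factor: 1.039 × 1.073 × 1.069 × 1.080 × 1.0432 ≈ 1.34272.
Nominal growth factor: 1.41900. Real growth factor = 1.41900 / 1.34272 ≈ 1.05681.
Annualized: 1.05681^(1/5) − 1 ≈ 0.01111.

1.11%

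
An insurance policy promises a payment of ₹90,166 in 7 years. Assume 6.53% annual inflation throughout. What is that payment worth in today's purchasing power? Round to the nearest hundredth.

₹57,908.10

Price-level factor over 7 years: (1 + 6.53%)^7 ≈ 1.5570533353.
Purchasing power today: ₹90,166 divided by that factor.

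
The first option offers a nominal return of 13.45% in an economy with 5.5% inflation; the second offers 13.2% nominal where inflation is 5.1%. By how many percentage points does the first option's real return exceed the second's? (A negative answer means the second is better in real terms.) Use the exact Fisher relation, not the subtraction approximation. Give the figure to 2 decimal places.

The first option real return: 1.1345/1.055 − 1 = 7.536%.
The second real return: 1.132/1.051 − 1 = 7.707%.
Difference: 7.536 − 7.707 = -0.171 pp.

-0.17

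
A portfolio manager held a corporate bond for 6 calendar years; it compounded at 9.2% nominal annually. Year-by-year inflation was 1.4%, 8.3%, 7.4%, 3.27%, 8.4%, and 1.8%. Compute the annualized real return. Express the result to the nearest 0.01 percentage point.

Cumulative inflation factor: 1.014 × 1.083 × 1.074 × 1.0327 × 1.084 × 1.018 ≈ 1.34407.
Nominal growth factor: 1.69565. Real growth factor = 1.69565 / 1.34407 ≈ 1.26158.
Annualized: 1.26158^(1/6) − 1 ≈ 0.03949.

3.95%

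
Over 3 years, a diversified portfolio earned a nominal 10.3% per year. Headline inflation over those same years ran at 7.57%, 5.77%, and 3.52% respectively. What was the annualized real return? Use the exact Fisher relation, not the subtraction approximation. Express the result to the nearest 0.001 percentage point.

4.444%

Cumulative inflation factor: 1.0757 × 1.0577 × 1.0352 ≈ 1.17782.
Nominal growth factor: 1.34192. Real growth factor = 1.34192 / 1.17782 ≈ 1.13933.
Annualized: 1.13933^(1/3) − 1 ≈ 0.04444.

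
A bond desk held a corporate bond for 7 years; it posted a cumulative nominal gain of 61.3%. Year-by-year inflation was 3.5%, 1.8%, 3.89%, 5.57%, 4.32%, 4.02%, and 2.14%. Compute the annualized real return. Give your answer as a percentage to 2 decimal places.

3.35%

Cumulative inflation factor: 1.035 × 1.018 × 1.0389 × 1.0557 × 1.0432 × 1.0402 × 1.0214 ≈ 1.28080.
Nominal growth factor: 1.61300. Real growth factor = 1.61300 / 1.28080 ≈ 1.25937.
Annualized: 1.25937^(1/7) − 1 ≈ 0.03349.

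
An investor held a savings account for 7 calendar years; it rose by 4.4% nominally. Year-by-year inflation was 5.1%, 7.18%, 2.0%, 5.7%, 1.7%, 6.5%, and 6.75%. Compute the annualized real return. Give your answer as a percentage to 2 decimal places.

-4.15%

Cumulative inflation factor: 1.051 × 1.0718 × 1.020 × 1.057 × 1.017 × 1.065 × 1.0675 ≈ 1.40420.
Nominal growth factor: 1.04400. Real growth factor = 1.04400 / 1.40420 ≈ 0.74348.
Annualized: 0.74348^(1/7) − 1 ≈ -0.04146.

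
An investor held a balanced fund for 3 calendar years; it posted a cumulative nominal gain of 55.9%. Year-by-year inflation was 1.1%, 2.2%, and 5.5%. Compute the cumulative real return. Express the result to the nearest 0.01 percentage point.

43.02%

Cumulative inflation factor: 1.011 × 1.022 × 1.055 ≈ 1.09007.
Nominal growth factor: 1.55900. Real growth factor = 1.55900 / 1.09007 ≈ 1.43018.
Total real return ≈ 43.0183%.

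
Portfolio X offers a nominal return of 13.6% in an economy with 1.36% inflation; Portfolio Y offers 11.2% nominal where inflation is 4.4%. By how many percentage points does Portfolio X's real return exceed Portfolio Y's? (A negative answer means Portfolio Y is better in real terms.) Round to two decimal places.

Portfolio X real return: 1.136/1.0136 − 1 = 12.076%.
Portfolio Y real return: 1.112/1.044 − 1 = 6.513%.
Difference: 12.076 − 6.513 = 5.563 pp.

5.56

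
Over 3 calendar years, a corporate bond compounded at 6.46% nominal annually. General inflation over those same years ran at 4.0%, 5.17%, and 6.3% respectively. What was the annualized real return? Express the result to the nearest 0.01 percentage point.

1.24%

Cumulative inflation factor: 1.040 × 1.0517 × 1.063 ≈ 1.16268.
Nominal growth factor: 1.20659. Real growth factor = 1.20659 / 1.16268 ≈ 1.03777.
Annualized: 1.03777^(1/3) − 1 ≈ 0.01243.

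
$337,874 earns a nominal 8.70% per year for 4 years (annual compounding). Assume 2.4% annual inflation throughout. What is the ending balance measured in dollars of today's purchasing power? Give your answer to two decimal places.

$429,015.64

Nominal value at maturity: $337,874 × (1 + 8.70%)^4 ≈ $471,707.68.
Price-level factor over 4 years: (1 + 2.4%)^4 ≈ 1.0995116278.
Dividing the nominal maturity value by the price-level factor gives the value in today's money.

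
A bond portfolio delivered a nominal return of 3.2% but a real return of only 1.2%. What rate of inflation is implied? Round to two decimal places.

1.98%

From (1+r_nom) = (1+r_real)(1+π), we get 1+π = (1 + 3.2%)/(1 + 1.2%) = 1.032/1.012 ≈ 1.01976.
So π ≈ 1.9763%.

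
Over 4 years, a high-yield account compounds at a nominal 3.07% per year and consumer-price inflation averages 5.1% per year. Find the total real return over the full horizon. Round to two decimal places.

The annual real rate is (1+3.07%)/(1+5.1%) − 1 = -1.9315%.
Compounded over 4 years: (1 + -0.019315)^4 − 1 ≈ -0.07505.

-7.51%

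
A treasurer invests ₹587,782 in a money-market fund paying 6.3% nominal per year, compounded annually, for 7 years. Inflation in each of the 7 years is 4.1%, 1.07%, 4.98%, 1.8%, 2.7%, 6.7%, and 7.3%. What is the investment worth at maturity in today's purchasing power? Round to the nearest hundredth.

₹681,847.43

Nominal value at maturity: ₹587,782 × (1 + 6.3%)^7 ≈ ₹901,465.55.
Price-level factor over 7 years: 1.041 × 1.0107 × 1.0498 × 1.018 × 1.027 × 1.067 × 1.073 ≈ 1.3220927590.
The maturity value deflated by that factor is the answer in today's purchasing power.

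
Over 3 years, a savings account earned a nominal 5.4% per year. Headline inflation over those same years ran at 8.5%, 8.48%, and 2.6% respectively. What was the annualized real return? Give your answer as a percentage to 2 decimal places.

-1.02%

Cumulative inflation factor: 1.085 × 1.0848 × 1.026 ≈ 1.20761.
Nominal growth factor: 1.17091. Real growth factor = 1.17091 / 1.20761 ≈ 0.96961.
Annualized: 0.96961^(1/3) − 1 ≈ -0.01024.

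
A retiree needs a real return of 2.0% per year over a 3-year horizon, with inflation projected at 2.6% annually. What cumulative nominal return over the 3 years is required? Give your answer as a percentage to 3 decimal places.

Required annual nominal rate: (1+2.0%)(1+2.6%) − 1 = 4.652%.
Cumulative over 3 years: (1 + 0.04652)^3 − 1 ≈ 0.14615.

14.615%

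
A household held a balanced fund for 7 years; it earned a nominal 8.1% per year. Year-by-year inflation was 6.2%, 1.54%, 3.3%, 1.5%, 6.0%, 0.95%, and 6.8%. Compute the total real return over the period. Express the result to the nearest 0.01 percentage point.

33.50%

Cumulative inflation factor: 1.062 × 1.0154 × 1.033 × 1.015 × 1.060 × 1.0095 × 1.068 ≈ 1.29215.
Nominal growth factor: 1.72496. Real growth factor = 1.72496 / 1.29215 ≈ 1.33496.
Total real return ≈ 33.4960%.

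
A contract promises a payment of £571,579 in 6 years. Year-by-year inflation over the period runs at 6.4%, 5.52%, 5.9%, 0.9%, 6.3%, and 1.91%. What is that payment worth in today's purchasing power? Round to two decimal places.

£439,807.53

Price-level factor over 6 years: 1.064 × 1.0552 × 1.059 × 1.009 × 1.063 × 1.0191 ≈ 1.2996116714.
Purchasing power today: £571,579 divided by that factor.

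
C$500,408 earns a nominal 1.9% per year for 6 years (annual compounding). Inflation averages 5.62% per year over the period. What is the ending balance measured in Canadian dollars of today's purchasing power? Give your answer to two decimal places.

C$403,545.37

Nominal value at maturity: C$500,408 × (1 + 1.9%)^6 ≈ C$560,233.85.
Price-level factor over 6 years: (1 + 5.62%)^6 ≈ 1.3882797180.
The maturity value deflated by that factor is the answer in today's purchasing power.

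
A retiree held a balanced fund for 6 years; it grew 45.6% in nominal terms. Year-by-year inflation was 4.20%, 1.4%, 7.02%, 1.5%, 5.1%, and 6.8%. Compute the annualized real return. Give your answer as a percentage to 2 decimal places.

2.06%

Cumulative inflation factor: 1.0420 × 1.014 × 1.0702 × 1.015 × 1.051 × 1.068 ≈ 1.28828.
Nominal growth factor: 1.45600. Real growth factor = 1.45600 / 1.28828 ≈ 1.13019.
Annualized: 1.13019^(1/6) − 1 ≈ 0.02061.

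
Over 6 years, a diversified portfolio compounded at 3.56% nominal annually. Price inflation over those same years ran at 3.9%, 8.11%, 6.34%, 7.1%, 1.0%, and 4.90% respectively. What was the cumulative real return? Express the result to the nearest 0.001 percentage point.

Cumulative inflation factor: 1.039 × 1.0811 × 1.0634 × 1.071 × 1.010 × 1.0490 ≈ 1.35539.
Nominal growth factor: 1.23354. Real growth factor = 1.23354 / 1.35539 ≈ 0.91010.
Total real return ≈ -8.9903%.

-8.990%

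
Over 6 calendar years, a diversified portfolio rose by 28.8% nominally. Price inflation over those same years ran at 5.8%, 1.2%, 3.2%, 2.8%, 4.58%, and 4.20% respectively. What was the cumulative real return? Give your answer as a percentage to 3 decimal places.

Cumulative inflation factor: 1.058 × 1.012 × 1.032 × 1.028 × 1.0458 × 1.0420 ≈ 1.23781.
Nominal growth factor: 1.28800. Real growth factor = 1.28800 / 1.23781 ≈ 1.04054.
Total real return ≈ 4.0544%.

4.054%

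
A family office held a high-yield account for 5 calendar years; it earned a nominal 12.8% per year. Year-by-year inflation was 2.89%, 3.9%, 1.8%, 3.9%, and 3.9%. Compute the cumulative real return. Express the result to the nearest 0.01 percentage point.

Cumulative inflation factor: 1.0289 × 1.039 × 1.018 × 1.039 × 1.039 ≈ 1.17481.
Nominal growth factor: 1.82619. Real growth factor = 1.82619 / 1.17481 ≈ 1.55445.
Total real return ≈ 55.4454%.

55.45%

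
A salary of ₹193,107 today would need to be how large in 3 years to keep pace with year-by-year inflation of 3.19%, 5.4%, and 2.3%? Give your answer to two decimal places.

Cumulative price-level factor: 1.0319 × 1.054 × 1.023 = 1.1126379198.
Multiplying ₹193,107 by the price-level factor gives the future nominal sum.

₹214,858.17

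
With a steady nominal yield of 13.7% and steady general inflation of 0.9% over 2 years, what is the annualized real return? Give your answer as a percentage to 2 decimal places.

With constant rates the annual real return is the same each year: (1+13.7%)/(1+0.9%) − 1 = 0.12686.

12.69%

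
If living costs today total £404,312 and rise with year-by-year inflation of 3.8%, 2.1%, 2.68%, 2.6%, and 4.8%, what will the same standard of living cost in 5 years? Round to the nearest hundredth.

Cumulative price-level factor: 1.038 × 1.021 × 1.0268 × 1.026 × 1.048 ≈ 1.1700855041.
Multiplying £404,312 by the price-level factor gives the future nominal sum.

£473,079.61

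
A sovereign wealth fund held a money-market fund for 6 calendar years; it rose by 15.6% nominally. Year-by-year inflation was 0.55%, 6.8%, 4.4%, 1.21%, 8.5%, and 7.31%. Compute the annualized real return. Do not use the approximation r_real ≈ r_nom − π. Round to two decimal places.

-2.20%

Cumulative inflation factor: 1.0055 × 1.068 × 1.044 × 1.0121 × 1.085 × 1.0731 ≈ 1.32113.
Nominal growth factor: 1.15600. Real growth factor = 1.15600 / 1.32113 ≈ 0.87501.
Annualized: 0.87501^(1/6) − 1 ≈ -0.02201.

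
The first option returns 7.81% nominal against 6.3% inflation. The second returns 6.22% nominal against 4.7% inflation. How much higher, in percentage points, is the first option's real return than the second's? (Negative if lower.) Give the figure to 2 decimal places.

-0.03

The first option real return: 1.0781/1.063 − 1 = 1.421%.
The second real return: 1.0622/1.047 − 1 = 1.452%.
Difference: 1.421 − 1.452 = -0.031 pp.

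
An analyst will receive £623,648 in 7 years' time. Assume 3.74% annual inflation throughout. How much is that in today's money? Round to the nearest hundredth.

Price-level factor over 7 years: (1 + 3.74%)^7 ≈ 1.2930749713.
Purchasing power today: £623,648 divided by that factor.

£482,298.41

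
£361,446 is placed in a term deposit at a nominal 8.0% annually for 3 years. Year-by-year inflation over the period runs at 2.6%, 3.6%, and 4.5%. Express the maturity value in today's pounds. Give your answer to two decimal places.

Nominal value at maturity: £361,446 × (1 + 8.0%)^3 ≈ £455,317.86.
Price-level factor over 3 years: 1.026 × 1.036 × 1.045 = 1.11076812.
Dividing the nominal maturity value by the price-level factor gives the value in today's money.

£409,912.61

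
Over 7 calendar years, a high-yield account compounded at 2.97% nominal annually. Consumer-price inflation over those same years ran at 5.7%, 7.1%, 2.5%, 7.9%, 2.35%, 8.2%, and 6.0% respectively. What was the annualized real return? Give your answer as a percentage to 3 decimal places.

Cumulative inflation factor: 1.057 × 1.071 × 1.025 × 1.079 × 1.0235 × 1.082 × 1.060 ≈ 1.46971.
Nominal growth factor: 1.22737. Real growth factor = 1.22737 / 1.46971 ≈ 0.83511.
Annualized: 0.83511^(1/7) − 1 ≈ -0.02541.

-2.541%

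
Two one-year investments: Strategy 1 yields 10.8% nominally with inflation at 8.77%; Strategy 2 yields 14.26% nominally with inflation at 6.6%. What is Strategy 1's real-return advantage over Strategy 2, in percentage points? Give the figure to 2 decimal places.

-5.32

Strategy 1 real return: 1.108/1.0877 − 1 = 1.866%.
Strategy 2 real return: 1.1426/1.066 − 1 = 7.186%.
Difference: 1.866 − 7.186 = -5.320 pp.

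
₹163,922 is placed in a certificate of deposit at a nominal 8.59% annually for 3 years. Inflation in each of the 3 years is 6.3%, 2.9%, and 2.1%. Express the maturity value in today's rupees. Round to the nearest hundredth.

Nominal value at maturity: ₹163,922 × (1 + 8.59%)^3 ≈ ₹209,897.25.
Price-level factor over 3 years: 1.063 × 1.029 × 1.021 = 1.116797367.
Dividing the nominal maturity value by the price-level factor gives the value in today's money.

₹187,945.69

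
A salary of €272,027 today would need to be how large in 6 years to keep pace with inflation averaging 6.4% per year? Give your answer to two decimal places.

€394,695.14

Cumulative price-level factor: (1+6.4%)^6 ≈ 1.4509410494.
The nominal amount required is €272,027 scaled up by that factor.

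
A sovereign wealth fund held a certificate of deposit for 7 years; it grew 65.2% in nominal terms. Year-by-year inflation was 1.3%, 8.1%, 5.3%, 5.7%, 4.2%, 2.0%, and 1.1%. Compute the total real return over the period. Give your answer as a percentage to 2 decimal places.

Cumulative inflation factor: 1.013 × 1.081 × 1.053 × 1.057 × 1.042 × 1.020 × 1.011 ≈ 1.30966.
Nominal growth factor: 1.65200. Real growth factor = 1.65200 / 1.30966 ≈ 1.26140.
Total real return ≈ 26.1399%.

26.14%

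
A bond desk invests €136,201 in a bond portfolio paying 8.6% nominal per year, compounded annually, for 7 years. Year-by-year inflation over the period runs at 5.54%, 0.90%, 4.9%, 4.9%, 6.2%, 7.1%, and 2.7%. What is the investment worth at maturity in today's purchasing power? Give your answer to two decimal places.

Nominal value at maturity: €136,201 × (1 + 8.6%)^7 ≈ €242,654.90.
Price-level factor over 7 years: 1.0554 × 1.0090 × 1.049 × 1.049 × 1.062 × 1.071 × 1.027 ≈ 1.3688115580.
Dividing the nominal maturity value by the price-level factor gives the value in today's money.

€177,274.15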